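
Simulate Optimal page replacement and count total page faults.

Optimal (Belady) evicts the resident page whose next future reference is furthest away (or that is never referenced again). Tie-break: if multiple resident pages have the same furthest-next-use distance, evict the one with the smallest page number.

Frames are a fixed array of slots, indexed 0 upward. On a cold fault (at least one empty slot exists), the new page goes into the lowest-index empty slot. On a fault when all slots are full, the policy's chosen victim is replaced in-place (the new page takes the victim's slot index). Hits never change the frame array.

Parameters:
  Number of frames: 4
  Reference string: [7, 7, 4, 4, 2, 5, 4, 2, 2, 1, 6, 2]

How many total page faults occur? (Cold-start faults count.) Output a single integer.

Answer: 6

Derivation:
Step 0: ref 7 → FAULT, frames=[7,-,-,-]
Step 1: ref 7 → HIT, frames=[7,-,-,-]
Step 2: ref 4 → FAULT, frames=[7,4,-,-]
Step 3: ref 4 → HIT, frames=[7,4,-,-]
Step 4: ref 2 → FAULT, frames=[7,4,2,-]
Step 5: ref 5 → FAULT, frames=[7,4,2,5]
Step 6: ref 4 → HIT, frames=[7,4,2,5]
Step 7: ref 2 → HIT, frames=[7,4,2,5]
Step 8: ref 2 → HIT, frames=[7,4,2,5]
Step 9: ref 1 → FAULT (evict 4), frames=[7,1,2,5]
Step 10: ref 6 → FAULT (evict 1), frames=[7,6,2,5]
Step 11: ref 2 → HIT, frames=[7,6,2,5]
Total faults: 6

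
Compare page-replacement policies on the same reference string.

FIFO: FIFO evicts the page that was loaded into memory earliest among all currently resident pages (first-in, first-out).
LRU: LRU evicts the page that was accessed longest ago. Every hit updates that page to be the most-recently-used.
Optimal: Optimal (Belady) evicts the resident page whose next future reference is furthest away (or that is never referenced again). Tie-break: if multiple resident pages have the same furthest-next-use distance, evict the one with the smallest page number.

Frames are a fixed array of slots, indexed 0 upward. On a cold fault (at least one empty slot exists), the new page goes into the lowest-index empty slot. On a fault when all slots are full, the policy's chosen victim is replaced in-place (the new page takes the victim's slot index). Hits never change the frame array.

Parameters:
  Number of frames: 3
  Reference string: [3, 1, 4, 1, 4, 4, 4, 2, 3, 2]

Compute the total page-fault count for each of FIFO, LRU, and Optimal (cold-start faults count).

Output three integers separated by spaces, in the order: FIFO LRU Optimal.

Answer: 5 5 4

Derivation:
--- FIFO ---
  step 0: ref 3 -> FAULT, frames=[3,-,-] (faults so far: 1)
  step 1: ref 1 -> FAULT, frames=[3,1,-] (faults so far: 2)
  step 2: ref 4 -> FAULT, frames=[3,1,4] (faults so far: 3)
  step 3: ref 1 -> HIT, frames=[3,1,4] (faults so far: 3)
  step 4: ref 4 -> HIT, frames=[3,1,4] (faults so far: 3)
  step 5: ref 4 -> HIT, frames=[3,1,4] (faults so far: 3)
  step 6: ref 4 -> HIT, frames=[3,1,4] (faults so far: 3)
  step 7: ref 2 -> FAULT, evict 3, frames=[2,1,4] (faults so far: 4)
  step 8: ref 3 -> FAULT, evict 1, frames=[2,3,4] (faults so far: 5)
  step 9: ref 2 -> HIT, frames=[2,3,4] (faults so far: 5)
  FIFO total faults: 5
--- LRU ---
  step 0: ref 3 -> FAULT, frames=[3,-,-] (faults so far: 1)
  step 1: ref 1 -> FAULT, frames=[3,1,-] (faults so far: 2)
  step 2: ref 4 -> FAULT, frames=[3,1,4] (faults so far: 3)
  step 3: ref 1 -> HIT, frames=[3,1,4] (faults so far: 3)
  step 4: ref 4 -> HIT, frames=[3,1,4] (faults so far: 3)
  step 5: ref 4 -> HIT, frames=[3,1,4] (faults so far: 3)
  step 6: ref 4 -> HIT, frames=[3,1,4] (faults so far: 3)
  step 7: ref 2 -> FAULT, evict 3, frames=[2,1,4] (faults so far: 4)
  step 8: ref 3 -> FAULT, evict 1, frames=[2,3,4] (faults so far: 5)
  step 9: ref 2 -> HIT, frames=[2,3,4] (faults so far: 5)
  LRU total faults: 5
--- Optimal ---
  step 0: ref 3 -> FAULT, frames=[3,-,-] (faults so far: 1)
  step 1: ref 1 -> FAULT, frames=[3,1,-] (faults so far: 2)
  step 2: ref 4 -> FAULT, frames=[3,1,4] (faults so far: 3)
  step 3: ref 1 -> HIT, frames=[3,1,4] (faults so far: 3)
  step 4: ref 4 -> HIT, frames=[3,1,4] (faults so far: 3)
  step 5: ref 4 -> HIT, frames=[3,1,4] (faults so far: 3)
  step 6: ref 4 -> HIT, frames=[3,1,4] (faults so far: 3)
  step 7: ref 2 -> FAULT, evict 1, frames=[3,2,4] (faults so far: 4)
  step 8: ref 3 -> HIT, frames=[3,2,4] (faults so far: 4)
  step 9: ref 2 -> HIT, frames=[3,2,4] (faults so far: 4)
  Optimal total faults: 4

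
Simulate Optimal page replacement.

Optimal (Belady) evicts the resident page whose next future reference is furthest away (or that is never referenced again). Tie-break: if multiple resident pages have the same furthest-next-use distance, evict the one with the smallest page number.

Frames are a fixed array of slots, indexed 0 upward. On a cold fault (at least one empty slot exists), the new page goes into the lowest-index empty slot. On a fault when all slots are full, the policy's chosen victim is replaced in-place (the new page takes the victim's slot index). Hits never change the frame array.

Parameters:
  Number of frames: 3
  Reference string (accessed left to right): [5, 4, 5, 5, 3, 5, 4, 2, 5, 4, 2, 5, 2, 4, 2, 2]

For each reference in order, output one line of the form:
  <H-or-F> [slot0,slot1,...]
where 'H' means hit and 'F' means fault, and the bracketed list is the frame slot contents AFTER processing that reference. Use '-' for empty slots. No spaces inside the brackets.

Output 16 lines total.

F [5,-,-]
F [5,4,-]
H [5,4,-]
H [5,4,-]
F [5,4,3]
H [5,4,3]
H [5,4,3]
F [5,4,2]
H [5,4,2]
H [5,4,2]
H [5,4,2]
H [5,4,2]
H [5,4,2]
H [5,4,2]
H [5,4,2]
H [5,4,2]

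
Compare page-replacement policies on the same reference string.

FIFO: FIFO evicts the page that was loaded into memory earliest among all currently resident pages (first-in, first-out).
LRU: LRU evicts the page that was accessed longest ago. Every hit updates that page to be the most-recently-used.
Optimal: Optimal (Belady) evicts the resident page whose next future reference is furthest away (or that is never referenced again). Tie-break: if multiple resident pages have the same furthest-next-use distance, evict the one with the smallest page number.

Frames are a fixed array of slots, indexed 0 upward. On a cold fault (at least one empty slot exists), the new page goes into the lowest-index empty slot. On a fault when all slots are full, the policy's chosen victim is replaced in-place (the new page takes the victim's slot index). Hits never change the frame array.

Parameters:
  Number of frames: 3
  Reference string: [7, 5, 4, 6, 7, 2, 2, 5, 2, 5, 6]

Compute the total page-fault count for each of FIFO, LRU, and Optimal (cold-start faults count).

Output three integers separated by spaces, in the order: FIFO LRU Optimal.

--- FIFO ---
  step 0: ref 7 -> FAULT, frames=[7,-,-] (faults so far: 1)
  step 1: ref 5 -> FAULT, frames=[7,5,-] (faults so far: 2)
  step 2: ref 4 -> FAULT, frames=[7,5,4] (faults so far: 3)
  step 3: ref 6 -> FAULT, evict 7, frames=[6,5,4] (faults so far: 4)
  step 4: ref 7 -> FAULT, evict 5, frames=[6,7,4] (faults so far: 5)
  step 5: ref 2 -> FAULT, evict 4, frames=[6,7,2] (faults so far: 6)
  step 6: ref 2 -> HIT, frames=[6,7,2] (faults so far: 6)
  step 7: ref 5 -> FAULT, evict 6, frames=[5,7,2] (faults so far: 7)
  step 8: ref 2 -> HIT, frames=[5,7,2] (faults so far: 7)
  step 9: ref 5 -> HIT, frames=[5,7,2] (faults so far: 7)
  step 10: ref 6 -> FAULT, evict 7, frames=[5,6,2] (faults so far: 8)
  FIFO total faults: 8
--- LRU ---
  step 0: ref 7 -> FAULT, frames=[7,-,-] (faults so far: 1)
  step 1: ref 5 -> FAULT, frames=[7,5,-] (faults so far: 2)
  step 2: ref 4 -> FAULT, frames=[7,5,4] (faults so far: 3)
  step 3: ref 6 -> FAULT, evict 7, frames=[6,5,4] (faults so far: 4)
  step 4: ref 7 -> FAULT, evict 5, frames=[6,7,4] (faults so far: 5)
  step 5: ref 2 -> FAULT, evict 4, frames=[6,7,2] (faults so far: 6)
  step 6: ref 2 -> HIT, frames=[6,7,2] (faults so far: 6)
  step 7: ref 5 -> FAULT, evict 6, frames=[5,7,2] (faults so far: 7)
  step 8: ref 2 -> HIT, frames=[5,7,2] (faults so far: 7)
  step 9: ref 5 -> HIT, frames=[5,7,2] (faults so far: 7)
  step 10: ref 6 -> FAULT, evict 7, frames=[5,6,2] (faults so far: 8)
  LRU total faults: 8
--- Optimal ---
  step 0: ref 7 -> FAULT, frames=[7,-,-] (faults so far: 1)
  step 1: ref 5 -> FAULT, frames=[7,5,-] (faults so far: 2)
  step 2: ref 4 -> FAULT, frames=[7,5,4] (faults so far: 3)
  step 3: ref 6 -> FAULT, evict 4, frames=[7,5,6] (faults so far: 4)
  step 4: ref 7 -> HIT, frames=[7,5,6] (faults so far: 4)
  step 5: ref 2 -> FAULT, evict 7, frames=[2,5,6] (faults so far: 5)
  step 6: ref 2 -> HIT, frames=[2,5,6] (faults so far: 5)
  step 7: ref 5 -> HIT, frames=[2,5,6] (faults so far: 5)
  step 8: ref 2 -> HIT, frames=[2,5,6] (faults so far: 5)
  step 9: ref 5 -> HIT, frames=[2,5,6] (faults so far: 5)
  step 10: ref 6 -> HIT, frames=[2,5,6] (faults so far: 5)
  Optimal total faults: 5

Answer: 8 8 5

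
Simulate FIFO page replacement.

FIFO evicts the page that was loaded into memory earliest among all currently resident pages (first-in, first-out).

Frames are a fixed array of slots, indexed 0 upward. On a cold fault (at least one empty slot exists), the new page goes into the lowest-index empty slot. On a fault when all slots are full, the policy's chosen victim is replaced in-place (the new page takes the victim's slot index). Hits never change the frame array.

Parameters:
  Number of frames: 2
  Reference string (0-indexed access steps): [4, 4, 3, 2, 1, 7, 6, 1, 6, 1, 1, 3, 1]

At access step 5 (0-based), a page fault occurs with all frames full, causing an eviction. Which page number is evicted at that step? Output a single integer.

Answer: 2

Derivation:
Step 0: ref 4 -> FAULT, frames=[4,-]
Step 1: ref 4 -> HIT, frames=[4,-]
Step 2: ref 3 -> FAULT, frames=[4,3]
Step 3: ref 2 -> FAULT, evict 4, frames=[2,3]
Step 4: ref 1 -> FAULT, evict 3, frames=[2,1]
Step 5: ref 7 -> FAULT, evict 2, frames=[7,1]
At step 5: evicted page 2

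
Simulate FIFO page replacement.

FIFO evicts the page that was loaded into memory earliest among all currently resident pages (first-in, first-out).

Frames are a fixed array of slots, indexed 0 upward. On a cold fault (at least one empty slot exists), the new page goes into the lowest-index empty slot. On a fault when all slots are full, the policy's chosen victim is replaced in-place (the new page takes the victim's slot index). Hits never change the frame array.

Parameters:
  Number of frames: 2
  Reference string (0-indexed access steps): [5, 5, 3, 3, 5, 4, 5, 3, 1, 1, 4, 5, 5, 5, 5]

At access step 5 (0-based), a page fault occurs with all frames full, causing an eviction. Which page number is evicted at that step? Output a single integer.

Answer: 5

Derivation:
Step 0: ref 5 -> FAULT, frames=[5,-]
Step 1: ref 5 -> HIT, frames=[5,-]
Step 2: ref 3 -> FAULT, frames=[5,3]
Step 3: ref 3 -> HIT, frames=[5,3]
Step 4: ref 5 -> HIT, frames=[5,3]
Step 5: ref 4 -> FAULT, evict 5, frames=[4,3]
At step 5: evicted page 5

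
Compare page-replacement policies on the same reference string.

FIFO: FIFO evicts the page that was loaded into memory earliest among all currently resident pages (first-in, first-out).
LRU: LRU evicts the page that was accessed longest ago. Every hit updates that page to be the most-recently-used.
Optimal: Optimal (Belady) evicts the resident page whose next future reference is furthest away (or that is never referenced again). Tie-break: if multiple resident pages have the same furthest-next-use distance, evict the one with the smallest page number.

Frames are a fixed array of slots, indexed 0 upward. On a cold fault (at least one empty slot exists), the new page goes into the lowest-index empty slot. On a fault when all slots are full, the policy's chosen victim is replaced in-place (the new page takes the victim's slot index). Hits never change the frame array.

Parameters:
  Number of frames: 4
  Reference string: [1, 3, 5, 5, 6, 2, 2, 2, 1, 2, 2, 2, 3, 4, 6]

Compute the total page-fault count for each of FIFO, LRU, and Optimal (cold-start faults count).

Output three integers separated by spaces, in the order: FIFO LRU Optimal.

--- FIFO ---
  step 0: ref 1 -> FAULT, frames=[1,-,-,-] (faults so far: 1)
  step 1: ref 3 -> FAULT, frames=[1,3,-,-] (faults so far: 2)
  step 2: ref 5 -> FAULT, frames=[1,3,5,-] (faults so far: 3)
  step 3: ref 5 -> HIT, frames=[1,3,5,-] (faults so far: 3)
  step 4: ref 6 -> FAULT, frames=[1,3,5,6] (faults so far: 4)
  step 5: ref 2 -> FAULT, evict 1, frames=[2,3,5,6] (faults so far: 5)
  step 6: ref 2 -> HIT, frames=[2,3,5,6] (faults so far: 5)
  step 7: ref 2 -> HIT, frames=[2,3,5,6] (faults so far: 5)
  step 8: ref 1 -> FAULT, evict 3, frames=[2,1,5,6] (faults so far: 6)
  step 9: ref 2 -> HIT, frames=[2,1,5,6] (faults so far: 6)
  step 10: ref 2 -> HIT, frames=[2,1,5,6] (faults so far: 6)
  step 11: ref 2 -> HIT, frames=[2,1,5,6] (faults so far: 6)
  step 12: ref 3 -> FAULT, evict 5, frames=[2,1,3,6] (faults so far: 7)
  step 13: ref 4 -> FAULT, evict 6, frames=[2,1,3,4] (faults so far: 8)
  step 14: ref 6 -> FAULT, evict 2, frames=[6,1,3,4] (faults so far: 9)
  FIFO total faults: 9
--- LRU ---
  step 0: ref 1 -> FAULT, frames=[1,-,-,-] (faults so far: 1)
  step 1: ref 3 -> FAULT, frames=[1,3,-,-] (faults so far: 2)
  step 2: ref 5 -> FAULT, frames=[1,3,5,-] (faults so far: 3)
  step 3: ref 5 -> HIT, frames=[1,3,5,-] (faults so far: 3)
  step 4: ref 6 -> FAULT, frames=[1,3,5,6] (faults so far: 4)
  step 5: ref 2 -> FAULT, evict 1, frames=[2,3,5,6] (faults so far: 5)
  step 6: ref 2 -> HIT, frames=[2,3,5,6] (faults so far: 5)
  step 7: ref 2 -> HIT, frames=[2,3,5,6] (faults so far: 5)
  step 8: ref 1 -> FAULT, evict 3, frames=[2,1,5,6] (faults so far: 6)
  step 9: ref 2 -> HIT, frames=[2,1,5,6] (faults so far: 6)
  step 10: ref 2 -> HIT, frames=[2,1,5,6] (faults so far: 6)
  step 11: ref 2 -> HIT, frames=[2,1,5,6] (faults so far: 6)
  step 12: ref 3 -> FAULT, evict 5, frames=[2,1,3,6] (faults so far: 7)
  step 13: ref 4 -> FAULT, evict 6, frames=[2,1,3,4] (faults so far: 8)
  step 14: ref 6 -> FAULT, evict 1, frames=[2,6,3,4] (faults so far: 9)
  LRU total faults: 9
--- Optimal ---
  step 0: ref 1 -> FAULT, frames=[1,-,-,-] (faults so far: 1)
  step 1: ref 3 -> FAULT, frames=[1,3,-,-] (faults so far: 2)
  step 2: ref 5 -> FAULT, frames=[1,3,5,-] (faults so far: 3)
  step 3: ref 5 -> HIT, frames=[1,3,5,-] (faults so far: 3)
  step 4: ref 6 -> FAULT, frames=[1,3,5,6] (faults so far: 4)
  step 5: ref 2 -> FAULT, evict 5, frames=[1,3,2,6] (faults so far: 5)
  step 6: ref 2 -> HIT, frames=[1,3,2,6] (faults so far: 5)
  step 7: ref 2 -> HIT, frames=[1,3,2,6] (faults so far: 5)
  step 8: ref 1 -> HIT, frames=[1,3,2,6] (faults so far: 5)
  step 9: ref 2 -> HIT, frames=[1,3,2,6] (faults so far: 5)
  step 10: ref 2 -> HIT, frames=[1,3,2,6] (faults so far: 5)
  step 11: ref 2 -> HIT, frames=[1,3,2,6] (faults so far: 5)
  step 12: ref 3 -> HIT, frames=[1,3,2,6] (faults so far: 5)
  step 13: ref 4 -> FAULT, evict 1, frames=[4,3,2,6] (faults so far: 6)
  step 14: ref 6 -> HIT, frames=[4,3,2,6] (faults so far: 6)
  Optimal total faults: 6

Answer: 9 9 6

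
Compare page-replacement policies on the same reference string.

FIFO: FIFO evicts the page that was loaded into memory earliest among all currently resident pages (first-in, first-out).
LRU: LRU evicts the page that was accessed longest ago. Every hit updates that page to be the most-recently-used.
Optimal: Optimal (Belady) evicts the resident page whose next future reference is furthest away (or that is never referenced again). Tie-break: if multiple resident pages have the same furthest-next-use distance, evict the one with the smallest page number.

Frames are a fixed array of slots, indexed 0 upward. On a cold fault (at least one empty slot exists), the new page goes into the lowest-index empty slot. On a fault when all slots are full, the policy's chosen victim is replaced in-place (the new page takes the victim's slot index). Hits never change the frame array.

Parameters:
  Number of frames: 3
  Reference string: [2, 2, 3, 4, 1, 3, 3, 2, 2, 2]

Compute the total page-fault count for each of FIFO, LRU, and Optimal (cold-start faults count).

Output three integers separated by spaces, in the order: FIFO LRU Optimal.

--- FIFO ---
  step 0: ref 2 -> FAULT, frames=[2,-,-] (faults so far: 1)
  step 1: ref 2 -> HIT, frames=[2,-,-] (faults so far: 1)
  step 2: ref 3 -> FAULT, frames=[2,3,-] (faults so far: 2)
  step 3: ref 4 -> FAULT, frames=[2,3,4] (faults so far: 3)
  step 4: ref 1 -> FAULT, evict 2, frames=[1,3,4] (faults so far: 4)
  step 5: ref 3 -> HIT, frames=[1,3,4] (faults so far: 4)
  step 6: ref 3 -> HIT, frames=[1,3,4] (faults so far: 4)
  step 7: ref 2 -> FAULT, evict 3, frames=[1,2,4] (faults so far: 5)
  step 8: ref 2 -> HIT, frames=[1,2,4] (faults so far: 5)
  step 9: ref 2 -> HIT, frames=[1,2,4] (faults so far: 5)
  FIFO total faults: 5
--- LRU ---
  step 0: ref 2 -> FAULT, frames=[2,-,-] (faults so far: 1)
  step 1: ref 2 -> HIT, frames=[2,-,-] (faults so far: 1)
  step 2: ref 3 -> FAULT, frames=[2,3,-] (faults so far: 2)
  step 3: ref 4 -> FAULT, frames=[2,3,4] (faults so far: 3)
  step 4: ref 1 -> FAULT, evict 2, frames=[1,3,4] (faults so far: 4)
  step 5: ref 3 -> HIT, frames=[1,3,4] (faults so far: 4)
  step 6: ref 3 -> HIT, frames=[1,3,4] (faults so far: 4)
  step 7: ref 2 -> FAULT, evict 4, frames=[1,3,2] (faults so far: 5)
  step 8: ref 2 -> HIT, frames=[1,3,2] (faults so far: 5)
  step 9: ref 2 -> HIT, frames=[1,3,2] (faults so far: 5)
  LRU total faults: 5
--- Optimal ---
  step 0: ref 2 -> FAULT, frames=[2,-,-] (faults so far: 1)
  step 1: ref 2 -> HIT, frames=[2,-,-] (faults so far: 1)
  step 2: ref 3 -> FAULT, frames=[2,3,-] (faults so far: 2)
  step 3: ref 4 -> FAULT, frames=[2,3,4] (faults so far: 3)
  step 4: ref 1 -> FAULT, evict 4, frames=[2,3,1] (faults so far: 4)
  step 5: ref 3 -> HIT, frames=[2,3,1] (faults so far: 4)
  step 6: ref 3 -> HIT, frames=[2,3,1] (faults so far: 4)
  step 7: ref 2 -> HIT, frames=[2,3,1] (faults so far: 4)
  step 8: ref 2 -> HIT, frames=[2,3,1] (faults so far: 4)
  step 9: ref 2 -> HIT, frames=[2,3,1] (faults so far: 4)
  Optimal total faults: 4

Answer: 5 5 4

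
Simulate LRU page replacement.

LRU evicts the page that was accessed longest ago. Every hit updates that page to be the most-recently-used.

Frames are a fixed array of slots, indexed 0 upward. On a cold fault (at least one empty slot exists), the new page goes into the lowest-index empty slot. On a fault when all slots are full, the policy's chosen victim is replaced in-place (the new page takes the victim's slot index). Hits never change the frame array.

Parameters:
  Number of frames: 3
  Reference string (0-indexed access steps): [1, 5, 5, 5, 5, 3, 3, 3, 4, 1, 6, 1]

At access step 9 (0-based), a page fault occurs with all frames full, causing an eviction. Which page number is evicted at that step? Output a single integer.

Step 0: ref 1 -> FAULT, frames=[1,-,-]
Step 1: ref 5 -> FAULT, frames=[1,5,-]
Step 2: ref 5 -> HIT, frames=[1,5,-]
Step 3: ref 5 -> HIT, frames=[1,5,-]
Step 4: ref 5 -> HIT, frames=[1,5,-]
Step 5: ref 3 -> FAULT, frames=[1,5,3]
Step 6: ref 3 -> HIT, frames=[1,5,3]
Step 7: ref 3 -> HIT, frames=[1,5,3]
Step 8: ref 4 -> FAULT, evict 1, frames=[4,5,3]
Step 9: ref 1 -> FAULT, evict 5, frames=[4,1,3]
At step 9: evicted page 5

Answer: 5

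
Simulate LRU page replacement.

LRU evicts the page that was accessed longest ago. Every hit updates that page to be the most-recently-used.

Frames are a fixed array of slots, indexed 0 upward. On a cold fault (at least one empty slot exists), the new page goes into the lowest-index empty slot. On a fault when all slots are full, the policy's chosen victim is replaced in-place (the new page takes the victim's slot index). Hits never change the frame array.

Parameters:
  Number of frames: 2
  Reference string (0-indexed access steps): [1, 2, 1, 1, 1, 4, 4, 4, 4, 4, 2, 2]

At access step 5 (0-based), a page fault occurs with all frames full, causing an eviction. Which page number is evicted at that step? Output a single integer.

Answer: 2

Derivation:
Step 0: ref 1 -> FAULT, frames=[1,-]
Step 1: ref 2 -> FAULT, frames=[1,2]
Step 2: ref 1 -> HIT, frames=[1,2]
Step 3: ref 1 -> HIT, frames=[1,2]
Step 4: ref 1 -> HIT, frames=[1,2]
Step 5: ref 4 -> FAULT, evict 2, frames=[1,4]
At step 5: evicted page 2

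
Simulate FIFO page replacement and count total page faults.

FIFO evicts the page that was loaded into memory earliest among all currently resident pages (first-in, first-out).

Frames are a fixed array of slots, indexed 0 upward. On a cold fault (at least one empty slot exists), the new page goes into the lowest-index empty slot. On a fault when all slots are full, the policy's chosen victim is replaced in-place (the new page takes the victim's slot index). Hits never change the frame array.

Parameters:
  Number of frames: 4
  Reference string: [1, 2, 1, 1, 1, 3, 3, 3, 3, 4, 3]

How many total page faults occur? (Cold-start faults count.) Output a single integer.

Answer: 4

Derivation:
Step 0: ref 1 → FAULT, frames=[1,-,-,-]
Step 1: ref 2 → FAULT, frames=[1,2,-,-]
Step 2: ref 1 → HIT, frames=[1,2,-,-]
Step 3: ref 1 → HIT, frames=[1,2,-,-]
Step 4: ref 1 → HIT, frames=[1,2,-,-]
Step 5: ref 3 → FAULT, frames=[1,2,3,-]
Step 6: ref 3 → HIT, frames=[1,2,3,-]
Step 7: ref 3 → HIT, frames=[1,2,3,-]
Step 8: ref 3 → HIT, frames=[1,2,3,-]
Step 9: ref 4 → FAULT, frames=[1,2,3,4]
Step 10: ref 3 → HIT, frames=[1,2,3,4]
Total faults: 4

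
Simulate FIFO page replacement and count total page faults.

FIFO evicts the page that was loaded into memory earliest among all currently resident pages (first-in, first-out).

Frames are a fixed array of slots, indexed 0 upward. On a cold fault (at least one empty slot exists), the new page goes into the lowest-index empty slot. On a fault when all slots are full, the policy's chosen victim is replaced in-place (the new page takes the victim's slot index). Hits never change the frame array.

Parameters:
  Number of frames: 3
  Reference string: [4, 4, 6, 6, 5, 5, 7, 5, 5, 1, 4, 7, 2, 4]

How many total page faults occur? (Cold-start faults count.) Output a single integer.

Answer: 7

Derivation:
Step 0: ref 4 → FAULT, frames=[4,-,-]
Step 1: ref 4 → HIT, frames=[4,-,-]
Step 2: ref 6 → FAULT, frames=[4,6,-]
Step 3: ref 6 → HIT, frames=[4,6,-]
Step 4: ref 5 → FAULT, frames=[4,6,5]
Step 5: ref 5 → HIT, frames=[4,6,5]
Step 6: ref 7 → FAULT (evict 4), frames=[7,6,5]
Step 7: ref 5 → HIT, frames=[7,6,5]
Step 8: ref 5 → HIT, frames=[7,6,5]
Step 9: ref 1 → FAULT (evict 6), frames=[7,1,5]
Step 10: ref 4 → FAULT (evict 5), frames=[7,1,4]
Step 11: ref 7 → HIT, frames=[7,1,4]
Step 12: ref 2 → FAULT (evict 7), frames=[2,1,4]
Step 13: ref 4 → HIT, frames=[2,1,4]
Total faults: 7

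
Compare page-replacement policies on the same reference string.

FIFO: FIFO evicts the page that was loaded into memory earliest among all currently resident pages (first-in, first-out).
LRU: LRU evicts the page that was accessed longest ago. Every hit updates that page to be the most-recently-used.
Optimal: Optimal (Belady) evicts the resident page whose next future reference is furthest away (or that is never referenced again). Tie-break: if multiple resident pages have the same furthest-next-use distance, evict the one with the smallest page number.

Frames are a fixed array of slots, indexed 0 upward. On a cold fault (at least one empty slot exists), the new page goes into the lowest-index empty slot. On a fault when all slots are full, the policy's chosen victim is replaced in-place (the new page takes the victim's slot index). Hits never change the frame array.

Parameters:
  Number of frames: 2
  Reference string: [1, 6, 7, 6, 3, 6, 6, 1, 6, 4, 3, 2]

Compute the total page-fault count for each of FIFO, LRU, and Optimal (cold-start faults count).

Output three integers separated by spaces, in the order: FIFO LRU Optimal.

Answer: 9 8 8

Derivation:
--- FIFO ---
  step 0: ref 1 -> FAULT, frames=[1,-] (faults so far: 1)
  step 1: ref 6 -> FAULT, frames=[1,6] (faults so far: 2)
  step 2: ref 7 -> FAULT, evict 1, frames=[7,6] (faults so far: 3)
  step 3: ref 6 -> HIT, frames=[7,6] (faults so far: 3)
  step 4: ref 3 -> FAULT, evict 6, frames=[7,3] (faults so far: 4)
  step 5: ref 6 -> FAULT, evict 7, frames=[6,3] (faults so far: 5)
  step 6: ref 6 -> HIT, frames=[6,3] (faults so far: 5)
  step 7: ref 1 -> FAULT, evict 3, frames=[6,1] (faults so far: 6)
  step 8: ref 6 -> HIT, frames=[6,1] (faults so far: 6)
  step 9: ref 4 -> FAULT, evict 6, frames=[4,1] (faults so far: 7)
  step 10: ref 3 -> FAULT, evict 1, frames=[4,3] (faults so far: 8)
  step 11: ref 2 -> FAULT, evict 4, frames=[2,3] (faults so far: 9)
  FIFO total faults: 9
--- LRU ---
  step 0: ref 1 -> FAULT, frames=[1,-] (faults so far: 1)
  step 1: ref 6 -> FAULT, frames=[1,6] (faults so far: 2)
  step 2: ref 7 -> FAULT, evict 1, frames=[7,6] (faults so far: 3)
  step 3: ref 6 -> HIT, frames=[7,6] (faults so far: 3)
  step 4: ref 3 -> FAULT, evict 7, frames=[3,6] (faults so far: 4)
  step 5: ref 6 -> HIT, frames=[3,6] (faults so far: 4)
  step 6: ref 6 -> HIT, frames=[3,6] (faults so far: 4)
  step 7: ref 1 -> FAULT, evict 3, frames=[1,6] (faults so far: 5)
  step 8: ref 6 -> HIT, frames=[1,6] (faults so far: 5)
  step 9: ref 4 -> FAULT, evict 1, frames=[4,6] (faults so far: 6)
  step 10: ref 3 -> FAULT, evict 6, frames=[4,3] (faults so far: 7)
  step 11: ref 2 -> FAULT, evict 4, frames=[2,3] (faults so far: 8)
  LRU total faults: 8
--- Optimal ---
  step 0: ref 1 -> FAULT, frames=[1,-] (faults so far: 1)
  step 1: ref 6 -> FAULT, frames=[1,6] (faults so far: 2)
  step 2: ref 7 -> FAULT, evict 1, frames=[7,6] (faults so far: 3)
  step 3: ref 6 -> HIT, frames=[7,6] (faults so far: 3)
  step 4: ref 3 -> FAULT, evict 7, frames=[3,6] (faults so far: 4)
  step 5: ref 6 -> HIT, frames=[3,6] (faults so far: 4)
  step 6: ref 6 -> HIT, frames=[3,6] (faults so far: 4)
  step 7: ref 1 -> FAULT, evict 3, frames=[1,6] (faults so far: 5)
  step 8: ref 6 -> HIT, frames=[1,6] (faults so far: 5)
  step 9: ref 4 -> FAULT, evict 1, frames=[4,6] (faults so far: 6)
  step 10: ref 3 -> FAULT, evict 4, frames=[3,6] (faults so far: 7)
  step 11: ref 2 -> FAULT, evict 3, frames=[2,6] (faults so far: 8)
  Optimal total faults: 8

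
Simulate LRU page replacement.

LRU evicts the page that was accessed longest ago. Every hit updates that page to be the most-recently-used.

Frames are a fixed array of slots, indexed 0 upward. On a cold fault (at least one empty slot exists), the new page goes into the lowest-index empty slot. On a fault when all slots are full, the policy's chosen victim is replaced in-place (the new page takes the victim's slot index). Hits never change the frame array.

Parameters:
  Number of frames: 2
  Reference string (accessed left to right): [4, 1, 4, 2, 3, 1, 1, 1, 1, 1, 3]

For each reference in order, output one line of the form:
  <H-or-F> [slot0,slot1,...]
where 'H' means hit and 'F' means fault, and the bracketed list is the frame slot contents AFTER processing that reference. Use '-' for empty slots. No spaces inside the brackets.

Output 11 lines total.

F [4,-]
F [4,1]
H [4,1]
F [4,2]
F [3,2]
F [3,1]
H [3,1]
H [3,1]
H [3,1]
H [3,1]
H [3,1]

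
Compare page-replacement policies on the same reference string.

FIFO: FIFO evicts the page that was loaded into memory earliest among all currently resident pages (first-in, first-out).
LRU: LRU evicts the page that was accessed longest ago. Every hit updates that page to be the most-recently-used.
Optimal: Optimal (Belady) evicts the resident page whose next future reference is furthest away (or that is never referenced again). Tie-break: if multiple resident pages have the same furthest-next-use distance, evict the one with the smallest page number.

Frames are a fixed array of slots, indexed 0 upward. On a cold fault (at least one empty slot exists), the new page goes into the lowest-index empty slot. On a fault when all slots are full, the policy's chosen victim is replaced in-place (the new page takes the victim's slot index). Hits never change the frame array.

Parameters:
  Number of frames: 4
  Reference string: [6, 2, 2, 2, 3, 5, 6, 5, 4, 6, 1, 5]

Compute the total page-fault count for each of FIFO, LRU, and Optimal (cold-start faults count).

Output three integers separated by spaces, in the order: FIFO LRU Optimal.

Answer: 7 6 6

Derivation:
--- FIFO ---
  step 0: ref 6 -> FAULT, frames=[6,-,-,-] (faults so far: 1)
  step 1: ref 2 -> FAULT, frames=[6,2,-,-] (faults so far: 2)
  step 2: ref 2 -> HIT, frames=[6,2,-,-] (faults so far: 2)
  step 3: ref 2 -> HIT, frames=[6,2,-,-] (faults so far: 2)
  step 4: ref 3 -> FAULT, frames=[6,2,3,-] (faults so far: 3)
  step 5: ref 5 -> FAULT, frames=[6,2,3,5] (faults so far: 4)
  step 6: ref 6 -> HIT, frames=[6,2,3,5] (faults so far: 4)
  step 7: ref 5 -> HIT, frames=[6,2,3,5] (faults so far: 4)
  step 8: ref 4 -> FAULT, evict 6, frames=[4,2,3,5] (faults so far: 5)
  step 9: ref 6 -> FAULT, evict 2, frames=[4,6,3,5] (faults so far: 6)
  step 10: ref 1 -> FAULT, evict 3, frames=[4,6,1,5] (faults so far: 7)
  step 11: ref 5 -> HIT, frames=[4,6,1,5] (faults so far: 7)
  FIFO total faults: 7
--- LRU ---
  step 0: ref 6 -> FAULT, frames=[6,-,-,-] (faults so far: 1)
  step 1: ref 2 -> FAULT, frames=[6,2,-,-] (faults so far: 2)
  step 2: ref 2 -> HIT, frames=[6,2,-,-] (faults so far: 2)
  step 3: ref 2 -> HIT, frames=[6,2,-,-] (faults so far: 2)
  step 4: ref 3 -> FAULT, frames=[6,2,3,-] (faults so far: 3)
  step 5: ref 5 -> FAULT, frames=[6,2,3,5] (faults so far: 4)
  step 6: ref 6 -> HIT, frames=[6,2,3,5] (faults so far: 4)
  step 7: ref 5 -> HIT, frames=[6,2,3,5] (faults so far: 4)
  step 8: ref 4 -> FAULT, evict 2, frames=[6,4,3,5] (faults so far: 5)
  step 9: ref 6 -> HIT, frames=[6,4,3,5] (faults so far: 5)
  step 10: ref 1 -> FAULT, evict 3, frames=[6,4,1,5] (faults so far: 6)
  step 11: ref 5 -> HIT, frames=[6,4,1,5] (faults so far: 6)
  LRU total faults: 6
--- Optimal ---
  step 0: ref 6 -> FAULT, frames=[6,-,-,-] (faults so far: 1)
  step 1: ref 2 -> FAULT, frames=[6,2,-,-] (faults so far: 2)
  step 2: ref 2 -> HIT, frames=[6,2,-,-] (faults so far: 2)
  step 3: ref 2 -> HIT, frames=[6,2,-,-] (faults so far: 2)
  step 4: ref 3 -> FAULT, frames=[6,2,3,-] (faults so far: 3)
  step 5: ref 5 -> FAULT, frames=[6,2,3,5] (faults so far: 4)
  step 6: ref 6 -> HIT, frames=[6,2,3,5] (faults so far: 4)
  step 7: ref 5 -> HIT, frames=[6,2,3,5] (faults so far: 4)
  step 8: ref 4 -> FAULT, evict 2, frames=[6,4,3,5] (faults so far: 5)
  step 9: ref 6 -> HIT, frames=[6,4,3,5] (faults so far: 5)
  step 10: ref 1 -> FAULT, evict 3, frames=[6,4,1,5] (faults so far: 6)
  step 11: ref 5 -> HIT, frames=[6,4,1,5] (faults so far: 6)
  Optimal total faults: 6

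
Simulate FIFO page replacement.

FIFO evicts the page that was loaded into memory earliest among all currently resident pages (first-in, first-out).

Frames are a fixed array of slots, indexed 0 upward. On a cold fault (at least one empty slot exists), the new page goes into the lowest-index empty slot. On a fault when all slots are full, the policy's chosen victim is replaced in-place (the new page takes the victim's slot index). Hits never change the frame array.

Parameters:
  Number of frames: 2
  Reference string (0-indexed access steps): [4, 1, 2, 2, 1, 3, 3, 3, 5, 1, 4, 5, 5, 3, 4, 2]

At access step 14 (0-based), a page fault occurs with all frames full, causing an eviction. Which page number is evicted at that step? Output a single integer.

Step 0: ref 4 -> FAULT, frames=[4,-]
Step 1: ref 1 -> FAULT, frames=[4,1]
Step 2: ref 2 -> FAULT, evict 4, frames=[2,1]
Step 3: ref 2 -> HIT, frames=[2,1]
Step 4: ref 1 -> HIT, frames=[2,1]
Step 5: ref 3 -> FAULT, evict 1, frames=[2,3]
Step 6: ref 3 -> HIT, frames=[2,3]
Step 7: ref 3 -> HIT, frames=[2,3]
Step 8: ref 5 -> FAULT, evict 2, frames=[5,3]
Step 9: ref 1 -> FAULT, evict 3, frames=[5,1]
Step 10: ref 4 -> FAULT, evict 5, frames=[4,1]
Step 11: ref 5 -> FAULT, evict 1, frames=[4,5]
Step 12: ref 5 -> HIT, frames=[4,5]
Step 13: ref 3 -> FAULT, evict 4, frames=[3,5]
Step 14: ref 4 -> FAULT, evict 5, frames=[3,4]
At step 14: evicted page 5

Answer: 5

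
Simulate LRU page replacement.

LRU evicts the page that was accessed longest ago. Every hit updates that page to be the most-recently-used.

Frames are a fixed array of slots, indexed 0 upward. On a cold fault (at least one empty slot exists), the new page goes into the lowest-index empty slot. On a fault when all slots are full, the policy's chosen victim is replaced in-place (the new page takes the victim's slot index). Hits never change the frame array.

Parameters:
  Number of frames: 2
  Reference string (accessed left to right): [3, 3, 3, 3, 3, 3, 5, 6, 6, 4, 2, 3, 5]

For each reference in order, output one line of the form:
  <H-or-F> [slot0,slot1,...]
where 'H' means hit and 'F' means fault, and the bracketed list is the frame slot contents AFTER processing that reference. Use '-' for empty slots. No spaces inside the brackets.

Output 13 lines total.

F [3,-]
H [3,-]
H [3,-]
H [3,-]
H [3,-]
H [3,-]
F [3,5]
F [6,5]
H [6,5]
F [6,4]
F [2,4]
F [2,3]
F [5,3]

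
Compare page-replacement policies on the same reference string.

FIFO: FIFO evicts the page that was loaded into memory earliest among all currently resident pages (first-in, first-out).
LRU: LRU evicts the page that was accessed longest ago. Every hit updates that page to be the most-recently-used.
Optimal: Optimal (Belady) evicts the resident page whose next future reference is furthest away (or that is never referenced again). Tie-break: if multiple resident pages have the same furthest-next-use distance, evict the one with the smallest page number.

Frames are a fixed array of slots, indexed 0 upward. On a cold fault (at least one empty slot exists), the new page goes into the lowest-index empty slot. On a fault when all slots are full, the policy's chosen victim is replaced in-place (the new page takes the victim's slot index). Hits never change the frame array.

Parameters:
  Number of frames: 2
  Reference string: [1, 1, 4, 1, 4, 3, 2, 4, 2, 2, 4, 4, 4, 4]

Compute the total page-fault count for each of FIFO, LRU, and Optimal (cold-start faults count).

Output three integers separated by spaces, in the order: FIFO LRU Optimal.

--- FIFO ---
  step 0: ref 1 -> FAULT, frames=[1,-] (faults so far: 1)
  step 1: ref 1 -> HIT, frames=[1,-] (faults so far: 1)
  step 2: ref 4 -> FAULT, frames=[1,4] (faults so far: 2)
  step 3: ref 1 -> HIT, frames=[1,4] (faults so far: 2)
  step 4: ref 4 -> HIT, frames=[1,4] (faults so far: 2)
  step 5: ref 3 -> FAULT, evict 1, frames=[3,4] (faults so far: 3)
  step 6: ref 2 -> FAULT, evict 4, frames=[3,2] (faults so far: 4)
  step 7: ref 4 -> FAULT, evict 3, frames=[4,2] (faults so far: 5)
  step 8: ref 2 -> HIT, frames=[4,2] (faults so far: 5)
  step 9: ref 2 -> HIT, frames=[4,2] (faults so far: 5)
  step 10: ref 4 -> HIT, frames=[4,2] (faults so far: 5)
  step 11: ref 4 -> HIT, frames=[4,2] (faults so far: 5)
  step 12: ref 4 -> HIT, frames=[4,2] (faults so far: 5)
  step 13: ref 4 -> HIT, frames=[4,2] (faults so far: 5)
  FIFO total faults: 5
--- LRU ---
  step 0: ref 1 -> FAULT, frames=[1,-] (faults so far: 1)
  step 1: ref 1 -> HIT, frames=[1,-] (faults so far: 1)
  step 2: ref 4 -> FAULT, frames=[1,4] (faults so far: 2)
  step 3: ref 1 -> HIT, frames=[1,4] (faults so far: 2)
  step 4: ref 4 -> HIT, frames=[1,4] (faults so far: 2)
  step 5: ref 3 -> FAULT, evict 1, frames=[3,4] (faults so far: 3)
  step 6: ref 2 -> FAULT, evict 4, frames=[3,2] (faults so far: 4)
  step 7: ref 4 -> FAULT, evict 3, frames=[4,2] (faults so far: 5)
  step 8: ref 2 -> HIT, frames=[4,2] (faults so far: 5)
  step 9: ref 2 -> HIT, frames=[4,2] (faults so far: 5)
  step 10: ref 4 -> HIT, frames=[4,2] (faults so far: 5)
  step 11: ref 4 -> HIT, frames=[4,2] (faults so far: 5)
  step 12: ref 4 -> HIT, frames=[4,2] (faults so far: 5)
  step 13: ref 4 -> HIT, frames=[4,2] (faults so far: 5)
  LRU total faults: 5
--- Optimal ---
  step 0: ref 1 -> FAULT, frames=[1,-] (faults so far: 1)
  step 1: ref 1 -> HIT, frames=[1,-] (faults so far: 1)
  step 2: ref 4 -> FAULT, frames=[1,4] (faults so far: 2)
  step 3: ref 1 -> HIT, frames=[1,4] (faults so far: 2)
  step 4: ref 4 -> HIT, frames=[1,4] (faults so far: 2)
  step 5: ref 3 -> FAULT, evict 1, frames=[3,4] (faults so far: 3)
  step 6: ref 2 -> FAULT, evict 3, frames=[2,4] (faults so far: 4)
  step 7: ref 4 -> HIT, frames=[2,4] (faults so far: 4)
  step 8: ref 2 -> HIT, frames=[2,4] (faults so far: 4)
  step 9: ref 2 -> HIT, frames=[2,4] (faults so far: 4)
  step 10: ref 4 -> HIT, frames=[2,4] (faults so far: 4)
  step 11: ref 4 -> HIT, frames=[2,4] (faults so far: 4)
  step 12: ref 4 -> HIT, frames=[2,4] (faults so far: 4)
  step 13: ref 4 -> HIT, frames=[2,4] (faults so far: 4)
  Optimal total faults: 4

Answer: 5 5 4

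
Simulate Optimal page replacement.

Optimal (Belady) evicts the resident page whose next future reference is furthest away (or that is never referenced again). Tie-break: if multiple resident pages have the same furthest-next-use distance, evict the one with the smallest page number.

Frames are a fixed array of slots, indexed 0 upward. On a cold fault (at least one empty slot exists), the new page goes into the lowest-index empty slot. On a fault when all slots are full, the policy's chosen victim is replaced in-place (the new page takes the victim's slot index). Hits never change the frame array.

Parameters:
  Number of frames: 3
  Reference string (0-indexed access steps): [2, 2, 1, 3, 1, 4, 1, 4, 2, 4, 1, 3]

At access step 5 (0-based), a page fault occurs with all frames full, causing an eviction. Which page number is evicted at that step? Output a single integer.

Answer: 3

Derivation:
Step 0: ref 2 -> FAULT, frames=[2,-,-]
Step 1: ref 2 -> HIT, frames=[2,-,-]
Step 2: ref 1 -> FAULT, frames=[2,1,-]
Step 3: ref 3 -> FAULT, frames=[2,1,3]
Step 4: ref 1 -> HIT, frames=[2,1,3]
Step 5: ref 4 -> FAULT, evict 3, frames=[2,1,4]
At step 5: evicted page 3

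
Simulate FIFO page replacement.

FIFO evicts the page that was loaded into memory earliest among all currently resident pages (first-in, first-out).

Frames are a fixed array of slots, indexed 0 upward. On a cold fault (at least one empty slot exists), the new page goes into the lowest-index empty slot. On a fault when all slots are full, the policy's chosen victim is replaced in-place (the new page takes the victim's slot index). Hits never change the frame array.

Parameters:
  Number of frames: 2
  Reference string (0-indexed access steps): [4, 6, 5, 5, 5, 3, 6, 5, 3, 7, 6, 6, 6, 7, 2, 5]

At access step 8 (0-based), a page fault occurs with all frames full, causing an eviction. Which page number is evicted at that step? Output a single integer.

Answer: 6

Derivation:
Step 0: ref 4 -> FAULT, frames=[4,-]
Step 1: ref 6 -> FAULT, frames=[4,6]
Step 2: ref 5 -> FAULT, evict 4, frames=[5,6]
Step 3: ref 5 -> HIT, frames=[5,6]
Step 4: ref 5 -> HIT, frames=[5,6]
Step 5: ref 3 -> FAULT, evict 6, frames=[5,3]
Step 6: ref 6 -> FAULT, evict 5, frames=[6,3]
Step 7: ref 5 -> FAULT, evict 3, frames=[6,5]
Step 8: ref 3 -> FAULT, evict 6, frames=[3,5]
At step 8: evicted page 6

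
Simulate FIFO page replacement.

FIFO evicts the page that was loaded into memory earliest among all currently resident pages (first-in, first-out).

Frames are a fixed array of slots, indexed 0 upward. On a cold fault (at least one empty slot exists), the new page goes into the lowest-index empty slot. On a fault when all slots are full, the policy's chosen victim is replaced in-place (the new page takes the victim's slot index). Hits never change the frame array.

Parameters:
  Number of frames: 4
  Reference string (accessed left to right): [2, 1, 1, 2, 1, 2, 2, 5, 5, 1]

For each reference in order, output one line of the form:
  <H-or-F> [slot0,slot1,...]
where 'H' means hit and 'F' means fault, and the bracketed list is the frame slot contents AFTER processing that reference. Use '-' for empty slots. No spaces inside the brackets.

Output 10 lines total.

F [2,-,-,-]
F [2,1,-,-]
H [2,1,-,-]
H [2,1,-,-]
H [2,1,-,-]
H [2,1,-,-]
H [2,1,-,-]
F [2,1,5,-]
H [2,1,5,-]
H [2,1,5,-]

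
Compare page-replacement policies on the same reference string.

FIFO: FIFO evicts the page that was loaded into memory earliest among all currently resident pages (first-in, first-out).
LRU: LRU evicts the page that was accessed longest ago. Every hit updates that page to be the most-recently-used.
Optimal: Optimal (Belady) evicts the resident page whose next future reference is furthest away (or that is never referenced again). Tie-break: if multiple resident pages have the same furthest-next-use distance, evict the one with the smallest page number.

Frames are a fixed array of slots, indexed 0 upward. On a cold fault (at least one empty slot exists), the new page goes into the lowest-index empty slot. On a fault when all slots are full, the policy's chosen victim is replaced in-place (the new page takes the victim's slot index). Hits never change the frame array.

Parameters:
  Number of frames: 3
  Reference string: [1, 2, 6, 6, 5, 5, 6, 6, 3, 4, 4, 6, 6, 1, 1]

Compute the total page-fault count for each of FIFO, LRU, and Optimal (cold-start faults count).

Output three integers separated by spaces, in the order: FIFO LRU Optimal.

--- FIFO ---
  step 0: ref 1 -> FAULT, frames=[1,-,-] (faults so far: 1)
  step 1: ref 2 -> FAULT, frames=[1,2,-] (faults so far: 2)
  step 2: ref 6 -> FAULT, frames=[1,2,6] (faults so far: 3)
  step 3: ref 6 -> HIT, frames=[1,2,6] (faults so far: 3)
  step 4: ref 5 -> FAULT, evict 1, frames=[5,2,6] (faults so far: 4)
  step 5: ref 5 -> HIT, frames=[5,2,6] (faults so far: 4)
  step 6: ref 6 -> HIT, frames=[5,2,6] (faults so far: 4)
  step 7: ref 6 -> HIT, frames=[5,2,6] (faults so far: 4)
  step 8: ref 3 -> FAULT, evict 2, frames=[5,3,6] (faults so far: 5)
  step 9: ref 4 -> FAULT, evict 6, frames=[5,3,4] (faults so far: 6)
  step 10: ref 4 -> HIT, frames=[5,3,4] (faults so far: 6)
  step 11: ref 6 -> FAULT, evict 5, frames=[6,3,4] (faults so far: 7)
  step 12: ref 6 -> HIT, frames=[6,3,4] (faults so far: 7)
  step 13: ref 1 -> FAULT, evict 3, frames=[6,1,4] (faults so far: 8)
  step 14: ref 1 -> HIT, frames=[6,1,4] (faults so far: 8)
  FIFO total faults: 8
--- LRU ---
  step 0: ref 1 -> FAULT, frames=[1,-,-] (faults so far: 1)
  step 1: ref 2 -> FAULT, frames=[1,2,-] (faults so far: 2)
  step 2: ref 6 -> FAULT, frames=[1,2,6] (faults so far: 3)
  step 3: ref 6 -> HIT, frames=[1,2,6] (faults so far: 3)
  step 4: ref 5 -> FAULT, evict 1, frames=[5,2,6] (faults so far: 4)
  step 5: ref 5 -> HIT, frames=[5,2,6] (faults so far: 4)
  step 6: ref 6 -> HIT, frames=[5,2,6] (faults so far: 4)
  step 7: ref 6 -> HIT, frames=[5,2,6] (faults so far: 4)
  step 8: ref 3 -> FAULT, evict 2, frames=[5,3,6] (faults so far: 5)
  step 9: ref 4 -> FAULT, evict 5, frames=[4,3,6] (faults so far: 6)
  step 10: ref 4 -> HIT, frames=[4,3,6] (faults so far: 6)
  step 11: ref 6 -> HIT, frames=[4,3,6] (faults so far: 6)
  step 12: ref 6 -> HIT, frames=[4,3,6] (faults so far: 6)
  step 13: ref 1 -> FAULT, evict 3, frames=[4,1,6] (faults so far: 7)
  step 14: ref 1 -> HIT, frames=[4,1,6] (faults so far: 7)
  LRU total faults: 7
--- Optimal ---
  step 0: ref 1 -> FAULT, frames=[1,-,-] (faults so far: 1)
  step 1: ref 2 -> FAULT, frames=[1,2,-] (faults so far: 2)
  step 2: ref 6 -> FAULT, frames=[1,2,6] (faults so far: 3)
  step 3: ref 6 -> HIT, frames=[1,2,6] (faults so far: 3)
  step 4: ref 5 -> FAULT, evict 2, frames=[1,5,6] (faults so far: 4)
  step 5: ref 5 -> HIT, frames=[1,5,6] (faults so far: 4)
  step 6: ref 6 -> HIT, frames=[1,5,6] (faults so far: 4)
  step 7: ref 6 -> HIT, frames=[1,5,6] (faults so far: 4)
  step 8: ref 3 -> FAULT, evict 5, frames=[1,3,6] (faults so far: 5)
  step 9: ref 4 -> FAULT, evict 3, frames=[1,4,6] (faults so far: 6)
  step 10: ref 4 -> HIT, frames=[1,4,6] (faults so far: 6)
  step 11: ref 6 -> HIT, frames=[1,4,6] (faults so far: 6)
  step 12: ref 6 -> HIT, frames=[1,4,6] (faults so far: 6)
  step 13: ref 1 -> HIT, frames=[1,4,6] (faults so far: 6)
  step 14: ref 1 -> HIT, frames=[1,4,6] (faults so far: 6)
  Optimal total faults: 6

Answer: 8 7 6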